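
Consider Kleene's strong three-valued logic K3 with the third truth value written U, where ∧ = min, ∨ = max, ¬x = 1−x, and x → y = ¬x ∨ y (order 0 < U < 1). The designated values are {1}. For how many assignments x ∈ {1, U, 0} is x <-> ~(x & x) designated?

x=1: 0 ·
x=U: U ·
x=0: 0 ·

0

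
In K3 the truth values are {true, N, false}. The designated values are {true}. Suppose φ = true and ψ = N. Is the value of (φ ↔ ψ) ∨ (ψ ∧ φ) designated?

No

φ ↔ ψ = true ↔ N = N
ψ ∧ φ = N ∧ true = N
(φ ↔ ψ) ∨ (ψ ∧ φ) = N ∨ N = N
N ∉ {true}.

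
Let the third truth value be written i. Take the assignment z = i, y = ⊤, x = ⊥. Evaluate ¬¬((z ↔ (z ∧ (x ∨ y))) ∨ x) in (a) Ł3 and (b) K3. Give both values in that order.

In Ł3: x ∨ y = ⊥ ∨ ⊤ = ⊤
z ∧ (x ∨ y) = i ∧ ⊤ = i
z ↔ (z ∧ (x ∨ y)) = i ↔ i = ⊤
(z ↔ (z ∧ (x ∨ y))) ∨ x = ⊤ ∨ ⊥ = ⊤
¬((z ↔ (z ∧ (x ∨ y))) ∨ x) = ¬⊤ = ⊥
¬¬((z ↔ (z ∧ (x ∨ y))) ∨ x) = ¬⊥ = ⊤
In K3: x ∨ y = ⊥ ∨ ⊤ = ⊤
z ∧ (x ∨ y) = i ∧ ⊤ = i
z ↔ (z ∧ (x ∨ y)) = i ↔ i = i
(z ↔ (z ∧ (x ∨ y))) ∨ x = i ∨ ⊥ = i
¬((z ↔ (z ∧ (x ∨ y))) ∨ x) = ¬i = i
¬¬((z ↔ (z ∧ (x ∨ y))) ∨ x) = ¬i = i
They differ because Ł3 and K3 treat i differently under implication.

⊤; i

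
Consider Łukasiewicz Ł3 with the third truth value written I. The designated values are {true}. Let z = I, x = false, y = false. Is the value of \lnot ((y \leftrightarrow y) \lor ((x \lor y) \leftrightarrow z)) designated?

y \leftrightarrow y = false \leftrightarrow false = true
x \lor y = false \lor false = false
(x \lor y) \leftrightarrow z = false \leftrightarrow I = I
(y \leftrightarrow y) \lor ((x \lor y) \leftrightarrow z) = true \lor I = true
\lnot ((y \leftrightarrow y) \lor ((x \lor y) \leftrightarrow z)) = \lnot true = false
false ∉ {true}.

No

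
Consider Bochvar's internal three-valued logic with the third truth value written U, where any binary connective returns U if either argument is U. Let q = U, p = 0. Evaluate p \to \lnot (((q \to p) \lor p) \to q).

q \to p = U \to 0 = U
(q \to p) \lor p = U \lor 0 = U
((q \to p) \lor p) \to q = U \to U = U
\lnot (((q \to p) \lor p) \to q) = \lnot U = U
p \to \lnot (((q \to p) \lor p) \to q) = 0 \to U = U

U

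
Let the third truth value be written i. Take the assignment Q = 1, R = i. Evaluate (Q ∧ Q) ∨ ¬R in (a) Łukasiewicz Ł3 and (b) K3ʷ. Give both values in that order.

1; i

In Łukasiewicz Ł3: Q ∧ Q = 1 ∧ 1 = 1
¬R = ¬i = i
(Q ∧ Q) ∨ ¬R = 1 ∨ i = 1
In K3ʷ: Q ∧ Q = 1 ∧ 1 = 1
¬R = ¬i = i
(Q ∧ Q) ∨ ¬R = 1 ∨ i = i
They differ because Łukasiewicz Ł3 and K3ʷ treat i differently under the binary connectives.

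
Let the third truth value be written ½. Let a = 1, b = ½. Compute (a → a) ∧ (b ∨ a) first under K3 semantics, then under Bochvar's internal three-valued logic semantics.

1; ½

In K3: a → a = 1 → 1 = 1
b ∨ a = ½ ∨ 1 = 1
(a → a) ∧ (b ∨ a) = 1 ∧ 1 = 1
In Bochvar's internal three-valued logic: a → a = 1 → 1 = 1
b ∨ a = ½ ∨ 1 = ½
(a → a) ∧ (b ∨ a) = 1 ∧ ½ = ½
They differ because K3 and Bochvar's internal three-valued logic treat ½ differently under the binary connectives.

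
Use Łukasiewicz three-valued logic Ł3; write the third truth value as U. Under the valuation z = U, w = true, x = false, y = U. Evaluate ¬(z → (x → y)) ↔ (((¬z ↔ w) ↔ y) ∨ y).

false

x → y = false → U = true  [min(1, 1−0+½)]
z → (x → y) = U → true = true
¬(z → (x → y)) = ¬true = false
¬z = ¬U = U
¬z ↔ w = U ↔ true = U
(¬z ↔ w) ↔ y = U ↔ U = true
((¬z ↔ w) ↔ y) ∨ y = true ∨ U = true
¬(z → (x → y)) ↔ (((¬z ↔ w) ↔ y) ∨ y) = false ↔ true = false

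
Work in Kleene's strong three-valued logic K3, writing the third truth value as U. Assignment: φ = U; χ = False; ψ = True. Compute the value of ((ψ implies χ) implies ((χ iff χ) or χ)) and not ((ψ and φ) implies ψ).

ψ implies χ = True implies False = False
χ iff χ = False iff False = True
(χ iff χ) or χ = True or False = True
(ψ implies χ) implies ((χ iff χ) or χ) = False implies True = True
ψ and φ = True and U = U
(ψ and φ) implies ψ = U implies True = True  [not U or True]
not ((ψ and φ) implies ψ) = not True = False
((ψ implies χ) implies ((χ iff χ) or χ)) and not ((ψ and φ) implies ψ) = True and False = False

False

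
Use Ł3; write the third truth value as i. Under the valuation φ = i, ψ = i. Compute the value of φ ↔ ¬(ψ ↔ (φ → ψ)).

φ → ψ = i → i = true  [min(1, 1−½+½)]
ψ ↔ (φ → ψ) = i ↔ true = i
¬(ψ ↔ (φ → ψ)) = ¬i = i
φ ↔ ¬(ψ ↔ (φ → ψ)) = i ↔ i = true

true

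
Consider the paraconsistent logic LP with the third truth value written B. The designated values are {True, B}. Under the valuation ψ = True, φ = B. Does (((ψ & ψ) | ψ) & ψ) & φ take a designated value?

ψ & ψ = True & True = True
(ψ & ψ) | ψ = True | True = True
((ψ & ψ) | ψ) & ψ = True & True = True
(((ψ & ψ) | ψ) & ψ) & φ = True & B = B
B ∈ {True, B}.

Yes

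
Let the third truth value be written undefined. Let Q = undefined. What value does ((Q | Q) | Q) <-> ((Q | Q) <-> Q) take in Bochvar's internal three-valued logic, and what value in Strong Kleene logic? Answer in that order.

undefined; undefined

In Bochvar's internal three-valued logic: Q | Q = undefined | undefined = undefined
(Q | Q) | Q = undefined | undefined = undefined
Q | Q = undefined | undefined = undefined
(Q | Q) <-> Q = undefined <-> undefined = undefined
((Q | Q) | Q) <-> ((Q | Q) <-> Q) = undefined <-> undefined = undefined
In Strong Kleene logic: Q | Q = undefined | undefined = undefined
(Q | Q) | Q = undefined | undefined = undefined
Q | Q = undefined | undefined = undefined
(Q | Q) <-> Q = undefined <-> undefined = undefined
((Q | Q) | Q) <-> ((Q | Q) <-> Q) = undefined <-> undefined = undefined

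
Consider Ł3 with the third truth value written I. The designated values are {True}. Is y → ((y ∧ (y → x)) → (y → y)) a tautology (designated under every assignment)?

Every assignment of y, x over {True, I, False} gives a value in {True}.
In particular, with y=I, x=I: y → ((y ∧ (y → x)) → (y → y)) = True.

Yes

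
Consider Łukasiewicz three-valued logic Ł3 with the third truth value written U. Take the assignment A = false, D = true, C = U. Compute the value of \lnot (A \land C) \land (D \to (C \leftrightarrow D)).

A \land C = false \land U = false
\lnot (A \land C) = \lnot false = true
C \leftrightarrow D = U \leftrightarrow true = U  [1 − |½−1|]
D \to (C \leftrightarrow D) = true \to U = U
\lnot (A \land C) \land (D \to (C \leftrightarrow D)) = true \land U = U

U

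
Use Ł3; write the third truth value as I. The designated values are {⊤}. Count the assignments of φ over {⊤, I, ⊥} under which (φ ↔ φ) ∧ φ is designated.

φ=⊤: ⊤ ✓
φ=I: I ·
φ=⊥: ⊥ ·

1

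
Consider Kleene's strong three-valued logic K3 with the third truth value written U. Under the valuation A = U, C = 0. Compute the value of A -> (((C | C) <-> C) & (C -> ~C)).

1

C | C = 0 | 0 = 0
(C | C) <-> C = 0 <-> 0 = 1
~C = ~0 = 1
C -> ~C = 0 -> 1 = 1
((C | C) <-> C) & (C -> ~C) = 1 & 1 = 1
A -> (((C | C) <-> C) & (C -> ~C)) = U -> 1 = 1  [~U | 1]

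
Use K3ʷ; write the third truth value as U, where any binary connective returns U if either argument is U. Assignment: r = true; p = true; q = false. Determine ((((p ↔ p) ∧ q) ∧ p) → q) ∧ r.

true

p ↔ p = true ↔ true = true
(p ↔ p) ∧ q = true ∧ false = false
((p ↔ p) ∧ q) ∧ p = false ∧ true = false
(((p ↔ p) ∧ q) ∧ p) → q = false → false = true
((((p ↔ p) ∧ q) ∧ p) → q) ∧ r = true ∧ true = true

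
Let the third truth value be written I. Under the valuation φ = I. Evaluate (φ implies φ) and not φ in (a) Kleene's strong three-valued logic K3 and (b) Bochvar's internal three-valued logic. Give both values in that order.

In Kleene's strong three-valued logic K3: φ implies φ = I implies I = I  [not I or I]
not φ = not I = I
(φ implies φ) and not φ = I and I = I
In Bochvar's internal three-valued logic: φ implies φ = I implies I = I  [any arg is the third value ⇒ result is the third value]
not φ = not I = I
(φ implies φ) and not φ = I and I = I

I; I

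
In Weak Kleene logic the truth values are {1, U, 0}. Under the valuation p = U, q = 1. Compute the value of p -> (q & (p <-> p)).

U

p <-> p = U <-> U = U
q & (p <-> p) = 1 & U = U
p -> (q & (p <-> p)) = U -> U = U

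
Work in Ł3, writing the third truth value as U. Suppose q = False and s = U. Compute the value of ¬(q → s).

False

q → s = False → U = True  [min(1, 1−0+½)]
¬(q → s) = ¬True = False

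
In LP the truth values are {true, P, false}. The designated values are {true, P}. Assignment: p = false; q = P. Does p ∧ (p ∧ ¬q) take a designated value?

No

¬q = ¬P = P
p ∧ ¬q = false ∧ P = false
p ∧ (p ∧ ¬q) = false ∧ false = false
false ∉ {true, P}.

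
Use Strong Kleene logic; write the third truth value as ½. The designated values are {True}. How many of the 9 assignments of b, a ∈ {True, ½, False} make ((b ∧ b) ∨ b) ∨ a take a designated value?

5

Of the 9 assignments, 5 give a value in {True}.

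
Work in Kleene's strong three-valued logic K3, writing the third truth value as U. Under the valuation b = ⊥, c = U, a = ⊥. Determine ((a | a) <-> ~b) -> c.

a | a = ⊥ | ⊥ = ⊥
~b = ~⊥ = ⊤
(a | a) <-> ~b = ⊥ <-> ⊤ = ⊥
((a | a) <-> ~b) -> c = ⊥ -> U = ⊤  [~⊥ | U]

⊤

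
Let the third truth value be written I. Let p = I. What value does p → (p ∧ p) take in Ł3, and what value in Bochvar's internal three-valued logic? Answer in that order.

In Ł3: p ∧ p = I ∧ I = I
p → (p ∧ p) = I → I = true
In Bochvar's internal three-valued logic: p ∧ p = I ∧ I = I
p → (p ∧ p) = I → I = I  [any arg is the third value ⇒ result is the third value]
They differ because Ł3 and Bochvar's internal three-valued logic treat I differently under the binary connectives.

true; I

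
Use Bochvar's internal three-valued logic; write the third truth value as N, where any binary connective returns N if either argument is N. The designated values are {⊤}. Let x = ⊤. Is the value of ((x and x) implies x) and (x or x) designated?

Yes

x and x = ⊤ and ⊤ = ⊤
(x and x) implies x = ⊤ implies ⊤ = ⊤
x or x = ⊤ or ⊤ = ⊤
((x and x) implies x) and (x or x) = ⊤ and ⊤ = ⊤
⊤ ∈ {⊤}.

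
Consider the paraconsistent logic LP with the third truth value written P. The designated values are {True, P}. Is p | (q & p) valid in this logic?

Countermodel: p=False, q=True gives False, which is not designated.

No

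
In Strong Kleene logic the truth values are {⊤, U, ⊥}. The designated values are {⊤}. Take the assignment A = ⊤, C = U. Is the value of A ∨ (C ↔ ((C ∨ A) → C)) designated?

Yes

C ∨ A = U ∨ ⊤ = ⊤
(C ∨ A) → C = ⊤ → U = U
C ↔ ((C ∨ A) → C) = U ↔ U = U
A ∨ (C ↔ ((C ∨ A) → C)) = ⊤ ∨ U = ⊤
⊤ ∈ {⊤}.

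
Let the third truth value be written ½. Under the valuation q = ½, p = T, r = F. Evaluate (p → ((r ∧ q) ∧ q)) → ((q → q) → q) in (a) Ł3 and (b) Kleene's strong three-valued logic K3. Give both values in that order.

In Ł3: r ∧ q = F ∧ ½ = F
(r ∧ q) ∧ q = F ∧ ½ = F
p → ((r ∧ q) ∧ q) = T → F = F
q → q = ½ → ½ = T
(q → q) → q = T → ½ = ½
(p → ((r ∧ q) ∧ q)) → ((q → q) → q) = F → ½ = T
In Kleene's strong three-valued logic K3: r ∧ q = F ∧ ½ = F
(r ∧ q) ∧ q = F ∧ ½ = F
p → ((r ∧ q) ∧ q) = T → F = F
q → q = ½ → ½ = ½  [¬½ ∨ ½]
(q → q) → q = ½ → ½ = ½
(p → ((r ∧ q) ∧ q)) → ((q → q) → q) = F → ½ = T

T; T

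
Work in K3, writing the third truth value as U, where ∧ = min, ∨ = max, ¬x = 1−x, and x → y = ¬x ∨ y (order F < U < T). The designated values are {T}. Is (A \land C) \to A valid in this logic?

Countermodel: A=U, C=T gives U, which is not designated.

No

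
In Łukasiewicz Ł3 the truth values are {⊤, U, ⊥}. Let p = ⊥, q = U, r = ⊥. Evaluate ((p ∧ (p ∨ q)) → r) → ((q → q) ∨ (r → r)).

p ∨ q = ⊥ ∨ U = U
p ∧ (p ∨ q) = ⊥ ∧ U = ⊥
(p ∧ (p ∨ q)) → r = ⊥ → ⊥ = ⊤
q → q = U → U = ⊤  [min(1, 1−½+½)]
r → r = ⊥ → ⊥ = ⊤
(q → q) ∨ (r → r) = ⊤ ∨ ⊤ = ⊤
((p ∧ (p ∨ q)) → r) → ((q → q) ∨ (r → r)) = ⊤ → ⊤ = ⊤

⊤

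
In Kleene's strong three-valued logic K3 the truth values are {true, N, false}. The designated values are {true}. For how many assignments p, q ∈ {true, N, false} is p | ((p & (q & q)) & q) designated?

Designated under: (p=true, q=true); (p=true, q=N); (p=true, q=false).

3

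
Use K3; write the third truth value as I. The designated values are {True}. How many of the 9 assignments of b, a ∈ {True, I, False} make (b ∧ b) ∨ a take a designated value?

5

Of the 9 assignments, 5 give a value in {True}.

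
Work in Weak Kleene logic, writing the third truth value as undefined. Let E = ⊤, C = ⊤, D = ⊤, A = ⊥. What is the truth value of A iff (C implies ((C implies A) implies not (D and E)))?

⊥

C implies A = ⊤ implies ⊥ = ⊥
D and E = ⊤ and ⊤ = ⊤
not (D and E) = not ⊤ = ⊥
(C implies A) implies not (D and E) = ⊥ implies ⊥ = ⊤
C implies ((C implies A) implies not (D and E)) = ⊤ implies ⊤ = ⊤
A iff (C implies ((C implies A) implies not (D and E))) = ⊥ iff ⊤ = ⊥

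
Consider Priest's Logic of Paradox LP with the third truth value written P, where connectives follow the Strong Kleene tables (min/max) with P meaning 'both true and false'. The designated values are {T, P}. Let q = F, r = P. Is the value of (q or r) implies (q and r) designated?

Yes

q or r = F or P = P
q and r = F and P = F
(q or r) implies (q and r) = P implies F = P  [not P or F]
P ∈ {T, P}.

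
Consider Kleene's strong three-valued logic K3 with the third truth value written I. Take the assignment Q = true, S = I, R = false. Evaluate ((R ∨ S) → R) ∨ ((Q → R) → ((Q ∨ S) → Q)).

R ∨ S = false ∨ I = I
(R ∨ S) → R = I → false = I  [¬I ∨ false]
Q → R = true → false = false
Q ∨ S = true ∨ I = true
(Q ∨ S) → Q = true → true = true
(Q → R) → ((Q ∨ S) → Q) = false → true = true
((R ∨ S) → R) ∨ ((Q → R) → ((Q ∨ S) → Q)) = I ∨ true = true

true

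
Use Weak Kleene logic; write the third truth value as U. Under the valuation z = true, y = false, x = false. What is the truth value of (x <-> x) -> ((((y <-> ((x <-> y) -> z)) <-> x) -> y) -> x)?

true

x <-> x = false <-> false = true
x <-> y = false <-> false = true
(x <-> y) -> z = true -> true = true
y <-> ((x <-> y) -> z) = false <-> true = false
(y <-> ((x <-> y) -> z)) <-> x = false <-> false = true
((y <-> ((x <-> y) -> z)) <-> x) -> y = true -> false = false
(((y <-> ((x <-> y) -> z)) <-> x) -> y) -> x = false -> false = true
(x <-> x) -> ((((y <-> ((x <-> y) -> z)) <-> x) -> y) -> x) = true -> true = true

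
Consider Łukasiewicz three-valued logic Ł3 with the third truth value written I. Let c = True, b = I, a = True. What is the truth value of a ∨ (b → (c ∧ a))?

True

c ∧ a = True ∧ True = True
b → (c ∧ a) = I → True = True  [min(1, 1−½+1)]
a ∨ (b → (c ∧ a)) = True ∨ True = True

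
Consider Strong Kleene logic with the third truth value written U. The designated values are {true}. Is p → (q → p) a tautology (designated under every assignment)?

No

Countermodel: p=U, q=true gives U, which is not designated.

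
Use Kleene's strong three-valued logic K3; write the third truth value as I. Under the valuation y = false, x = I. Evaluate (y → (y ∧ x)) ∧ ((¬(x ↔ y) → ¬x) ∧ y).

false

y ∧ x = false ∧ I = false
y → (y ∧ x) = false → false = true
x ↔ y = I ↔ false = I
¬(x ↔ y) = ¬I = I
¬x = ¬I = I
¬(x ↔ y) → ¬x = I → I = I  [¬I ∨ I]
(¬(x ↔ y) → ¬x) ∧ y = I ∧ false = false
(y → (y ∧ x)) ∧ ((¬(x ↔ y) → ¬x) ∧ y) = true ∧ false = false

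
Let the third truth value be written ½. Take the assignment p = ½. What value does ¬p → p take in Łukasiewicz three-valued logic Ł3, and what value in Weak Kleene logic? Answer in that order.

In Łukasiewicz three-valued logic Ł3: ¬p = ¬½ = ½
¬p → p = ½ → ½ = ⊤  [min(1, 1−½+½)]
In Weak Kleene logic: ¬p = ¬½ = ½
¬p → p = ½ → ½ = ½  [any arg is the third value ⇒ result is the third value]
They differ because Łukasiewicz three-valued logic Ł3 and Weak Kleene logic treat ½ differently under the binary connectives.

⊤; ½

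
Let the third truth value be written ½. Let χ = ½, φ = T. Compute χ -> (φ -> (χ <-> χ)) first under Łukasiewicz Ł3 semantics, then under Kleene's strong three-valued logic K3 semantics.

In Łukasiewicz Ł3: χ <-> χ = ½ <-> ½ = T  [1 − |½−½|]
φ -> (χ <-> χ) = T -> T = T
χ -> (φ -> (χ <-> χ)) = ½ -> T = T
In Kleene's strong three-valued logic K3: χ <-> χ = ½ <-> ½ = ½
φ -> (χ <-> χ) = T -> ½ = ½  [~T | ½]
χ -> (φ -> (χ <-> χ)) = ½ -> ½ = ½
They differ because Łukasiewicz Ł3 and Kleene's strong three-valued logic K3 treat ½ differently under implication.

T; ½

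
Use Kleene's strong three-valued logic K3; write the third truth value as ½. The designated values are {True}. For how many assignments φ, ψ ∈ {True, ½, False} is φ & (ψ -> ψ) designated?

Designated under: (φ=True, ψ=True); (φ=True, ψ=False).

2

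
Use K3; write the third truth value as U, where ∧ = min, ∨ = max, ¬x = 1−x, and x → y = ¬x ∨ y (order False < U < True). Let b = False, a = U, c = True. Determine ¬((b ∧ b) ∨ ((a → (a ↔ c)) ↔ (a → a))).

U

b ∧ b = False ∧ False = False
a ↔ c = U ↔ True = U
a → (a ↔ c) = U → U = U  [¬U ∨ U]
a → a = U → U = U
(a → (a ↔ c)) ↔ (a → a) = U ↔ U = U
(b ∧ b) ∨ ((a → (a ↔ c)) ↔ (a → a)) = False ∨ U = U
¬((b ∧ b) ∨ ((a → (a ↔ c)) ↔ (a → a))) = ¬U = U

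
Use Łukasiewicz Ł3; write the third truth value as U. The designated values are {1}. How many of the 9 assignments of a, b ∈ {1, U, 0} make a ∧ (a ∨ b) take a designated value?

3

Designated under: (a=1, b=1); (a=1, b=U); (a=1, b=0).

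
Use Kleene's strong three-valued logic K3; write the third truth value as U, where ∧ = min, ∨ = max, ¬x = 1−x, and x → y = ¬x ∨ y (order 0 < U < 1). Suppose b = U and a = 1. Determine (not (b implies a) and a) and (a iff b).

b implies a = U implies 1 = 1
not (b implies a) = not 1 = 0
not (b implies a) and a = 0 and 1 = 0
a iff b = 1 iff U = U
(not (b implies a) and a) and (a iff b) = 0 and U = 0

0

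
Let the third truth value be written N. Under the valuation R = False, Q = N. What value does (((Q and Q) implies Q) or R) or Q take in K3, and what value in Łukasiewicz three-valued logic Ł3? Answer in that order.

N; True

In K3: Q and Q = N and N = N
(Q and Q) implies Q = N implies N = N
((Q and Q) implies Q) or R = N or False = N
(((Q and Q) implies Q) or R) or Q = N or N = N
In Łukasiewicz three-valued logic Ł3: Q and Q = N and N = N
(Q and Q) implies Q = N implies N = True  [min(1, 1−½+½)]
((Q and Q) implies Q) or R = True or False = True
(((Q and Q) implies Q) or R) or Q = True or N = True
They differ because K3 and Łukasiewicz three-valued logic Ł3 treat N differently under implication.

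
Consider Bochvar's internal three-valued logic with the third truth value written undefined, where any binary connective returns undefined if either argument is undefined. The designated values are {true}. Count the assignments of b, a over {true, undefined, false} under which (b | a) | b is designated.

Designated under: (b=true, a=true); (b=true, a=false); (b=false, a=true).

3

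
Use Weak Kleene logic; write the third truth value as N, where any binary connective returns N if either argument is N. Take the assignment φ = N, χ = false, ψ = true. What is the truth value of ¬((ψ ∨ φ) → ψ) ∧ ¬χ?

ψ ∨ φ = true ∨ N = N
(ψ ∨ φ) → ψ = N → true = N  [any arg is the third value ⇒ result is the third value]
¬((ψ ∨ φ) → ψ) = ¬N = N
¬χ = ¬false = true
¬((ψ ∨ φ) → ψ) ∧ ¬χ = N ∧ true = N

N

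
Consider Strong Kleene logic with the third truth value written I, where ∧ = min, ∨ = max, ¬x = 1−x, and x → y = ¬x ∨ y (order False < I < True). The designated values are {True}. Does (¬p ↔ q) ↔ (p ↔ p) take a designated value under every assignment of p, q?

No

Countermodel: p=True, q=True gives False, which is not designated.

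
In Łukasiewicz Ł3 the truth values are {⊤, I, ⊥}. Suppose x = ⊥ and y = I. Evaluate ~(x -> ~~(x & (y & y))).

⊥

y & y = I & I = I
x & (y & y) = ⊥ & I = ⊥
~(x & (y & y)) = ~⊥ = ⊤
~~(x & (y & y)) = ~⊤ = ⊥
x -> ~~(x & (y & y)) = ⊥ -> ⊥ = ⊤
~(x -> ~~(x & (y & y))) = ~⊤ = ⊥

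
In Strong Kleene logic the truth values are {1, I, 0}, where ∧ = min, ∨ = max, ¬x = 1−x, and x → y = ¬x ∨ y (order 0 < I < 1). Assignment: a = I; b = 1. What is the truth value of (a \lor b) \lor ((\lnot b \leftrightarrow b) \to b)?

1

a \lor b = I \lor 1 = 1
\lnot b = \lnot 1 = 0
\lnot b \leftrightarrow b = 0 \leftrightarrow 1 = 0
(\lnot b \leftrightarrow b) \to b = 0 \to 1 = 1
(a \lor b) \lor ((\lnot b \leftrightarrow b) \to b) = 1 \lor 1 = 1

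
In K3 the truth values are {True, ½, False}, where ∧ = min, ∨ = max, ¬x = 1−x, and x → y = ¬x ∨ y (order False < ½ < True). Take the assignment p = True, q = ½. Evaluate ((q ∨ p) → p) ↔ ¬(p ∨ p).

False

q ∨ p = ½ ∨ True = True
(q ∨ p) → p = True → True = True
p ∨ p = True ∨ True = True
¬(p ∨ p) = ¬True = False
((q ∨ p) → p) ↔ ¬(p ∨ p) = True ↔ False = False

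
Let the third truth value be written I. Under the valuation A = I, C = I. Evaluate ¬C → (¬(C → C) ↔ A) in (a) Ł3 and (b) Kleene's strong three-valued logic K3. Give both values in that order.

1; I

In Ł3: ¬C = ¬I = I
C → C = I → I = 1  [min(1, 1−½+½)]
¬(C → C) = ¬1 = 0
¬(C → C) ↔ A = 0 ↔ I = I
¬C → (¬(C → C) ↔ A) = I → I = 1
In Kleene's strong three-valued logic K3: ¬C = ¬I = I
C → C = I → I = I  [¬I ∨ I]
¬(C → C) = ¬I = I
¬(C → C) ↔ A = I ↔ I = I
¬C → (¬(C → C) ↔ A) = I → I = I
They differ because Ł3 and Kleene's strong three-valued logic K3 treat I differently under implication.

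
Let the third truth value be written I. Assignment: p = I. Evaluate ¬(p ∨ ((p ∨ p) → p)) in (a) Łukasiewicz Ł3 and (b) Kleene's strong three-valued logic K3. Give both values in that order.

⊥; I

In Łukasiewicz Ł3: p ∨ p = I ∨ I = I
(p ∨ p) → p = I → I = ⊤
p ∨ ((p ∨ p) → p) = I ∨ ⊤ = ⊤
¬(p ∨ ((p ∨ p) → p)) = ¬⊤ = ⊥
In Kleene's strong three-valued logic K3: p ∨ p = I ∨ I = I
(p ∨ p) → p = I → I = I  [¬I ∨ I]
p ∨ ((p ∨ p) → p) = I ∨ I = I
¬(p ∨ ((p ∨ p) → p)) = ¬I = I
They differ because Łukasiewicz Ł3 and Kleene's strong three-valued logic K3 treat I differently under implication.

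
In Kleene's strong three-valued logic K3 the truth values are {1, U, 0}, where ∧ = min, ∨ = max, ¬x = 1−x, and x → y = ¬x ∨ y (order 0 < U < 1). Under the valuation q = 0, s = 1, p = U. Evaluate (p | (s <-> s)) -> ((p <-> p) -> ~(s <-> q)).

1

s <-> s = 1 <-> 1 = 1
p | (s <-> s) = U | 1 = 1
p <-> p = U <-> U = U
s <-> q = 1 <-> 0 = 0
~(s <-> q) = ~0 = 1
(p <-> p) -> ~(s <-> q) = U -> 1 = 1  [~U | 1]
(p | (s <-> s)) -> ((p <-> p) -> ~(s <-> q)) = 1 -> 1 = 1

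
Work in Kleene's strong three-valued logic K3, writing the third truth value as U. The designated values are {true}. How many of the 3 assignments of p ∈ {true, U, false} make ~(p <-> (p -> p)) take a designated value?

p=true: false ·
p=U: U ·
p=false: true ✓

1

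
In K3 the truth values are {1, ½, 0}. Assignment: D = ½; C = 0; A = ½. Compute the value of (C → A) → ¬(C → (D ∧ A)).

0

C → A = 0 → ½ = 1
D ∧ A = ½ ∧ ½ = ½
C → (D ∧ A) = 0 → ½ = 1
¬(C → (D ∧ A)) = ¬1 = 0
(C → A) → ¬(C → (D ∧ A)) = 1 → 0 = 0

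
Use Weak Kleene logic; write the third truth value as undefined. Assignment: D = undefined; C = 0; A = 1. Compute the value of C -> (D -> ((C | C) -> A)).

undefined

C | C = 0 | 0 = 0
(C | C) -> A = 0 -> 1 = 1
D -> ((C | C) -> A) = undefined -> 1 = undefined  [any arg is the third value ⇒ result is the third value]
C -> (D -> ((C | C) -> A)) = 0 -> undefined = undefined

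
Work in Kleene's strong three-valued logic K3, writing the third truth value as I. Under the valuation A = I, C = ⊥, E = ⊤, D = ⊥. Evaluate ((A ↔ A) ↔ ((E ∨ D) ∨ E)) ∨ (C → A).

⊤

A ↔ A = I ↔ I = I
E ∨ D = ⊤ ∨ ⊥ = ⊤
(E ∨ D) ∨ E = ⊤ ∨ ⊤ = ⊤
(A ↔ A) ↔ ((E ∨ D) ∨ E) = I ↔ ⊤ = I
C → A = ⊥ → I = ⊤
((A ↔ A) ↔ ((E ∨ D) ∨ E)) ∨ (C → A) = I ∨ ⊤ = ⊤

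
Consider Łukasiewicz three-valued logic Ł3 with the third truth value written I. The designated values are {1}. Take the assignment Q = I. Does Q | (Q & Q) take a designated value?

No

Q & Q = I & I = I
Q | (Q & Q) = I | I = I
I ∉ {1}.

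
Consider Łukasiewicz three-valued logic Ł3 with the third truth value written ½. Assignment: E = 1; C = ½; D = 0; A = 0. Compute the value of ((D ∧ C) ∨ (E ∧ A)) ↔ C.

D ∧ C = 0 ∧ ½ = 0
E ∧ A = 1 ∧ 0 = 0
(D ∧ C) ∨ (E ∧ A) = 0 ∨ 0 = 0
((D ∧ C) ∨ (E ∧ A)) ↔ C = 0 ↔ ½ = ½  [1 − |0−½|]

½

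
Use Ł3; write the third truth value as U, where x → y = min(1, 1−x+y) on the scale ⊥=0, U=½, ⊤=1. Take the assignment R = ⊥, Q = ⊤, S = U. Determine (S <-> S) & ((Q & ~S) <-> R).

U

S <-> S = U <-> U = ⊤  [1 − |½−½|]
~S = ~U = U
Q & ~S = ⊤ & U = U
(Q & ~S) <-> R = U <-> ⊥ = U
(S <-> S) & ((Q & ~S) <-> R) = ⊤ & U = U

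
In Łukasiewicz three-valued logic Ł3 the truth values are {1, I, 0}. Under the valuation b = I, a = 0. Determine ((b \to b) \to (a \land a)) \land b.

0

b \to b = I \to I = 1  [min(1, 1−½+½)]
a \land a = 0 \land 0 = 0
(b \to b) \to (a \land a) = 1 \to 0 = 0
((b \to b) \to (a \land a)) \land b = 0 \land I = 0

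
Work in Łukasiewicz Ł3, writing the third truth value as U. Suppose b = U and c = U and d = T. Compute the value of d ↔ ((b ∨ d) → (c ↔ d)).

b ∨ d = U ∨ T = T
c ↔ d = U ↔ T = U
(b ∨ d) → (c ↔ d) = T → U = U
d ↔ ((b ∨ d) → (c ↔ d)) = T ↔ U = U

U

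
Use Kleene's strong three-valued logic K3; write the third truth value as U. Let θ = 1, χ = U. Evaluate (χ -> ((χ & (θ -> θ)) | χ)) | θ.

1

θ -> θ = 1 -> 1 = 1
χ & (θ -> θ) = U & 1 = U
(χ & (θ -> θ)) | χ = U | U = U
χ -> ((χ & (θ -> θ)) | χ) = U -> U = U  [~U | U]
(χ -> ((χ & (θ -> θ)) | χ)) | θ = U | 1 = 1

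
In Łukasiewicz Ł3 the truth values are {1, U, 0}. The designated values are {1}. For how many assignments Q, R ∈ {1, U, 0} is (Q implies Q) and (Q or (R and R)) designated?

Of the 9 assignments, 5 give a value in {1}.

5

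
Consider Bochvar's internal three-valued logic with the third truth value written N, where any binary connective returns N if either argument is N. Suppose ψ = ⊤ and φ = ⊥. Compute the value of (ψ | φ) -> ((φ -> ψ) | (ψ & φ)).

⊤

ψ | φ = ⊤ | ⊥ = ⊤
φ -> ψ = ⊥ -> ⊤ = ⊤
ψ & φ = ⊤ & ⊥ = ⊥
(φ -> ψ) | (ψ & φ) = ⊤ | ⊥ = ⊤
(ψ | φ) -> ((φ -> ψ) | (ψ & φ)) = ⊤ -> ⊤ = ⊤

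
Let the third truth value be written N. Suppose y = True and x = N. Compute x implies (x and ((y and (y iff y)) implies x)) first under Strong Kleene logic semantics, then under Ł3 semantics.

N; True

In Strong Kleene logic: y iff y = True iff True = True
y and (y iff y) = True and True = True
(y and (y iff y)) implies x = True implies N = N  [not True or N]
x and ((y and (y iff y)) implies x) = N and N = N
x implies (x and ((y and (y iff y)) implies x)) = N implies N = N
In Ł3: y iff y = True iff True = True
y and (y iff y) = True and True = True
(y and (y iff y)) implies x = True implies N = N  [min(1, 1−1+½)]
x and ((y and (y iff y)) implies x) = N and N = N
x implies (x and ((y and (y iff y)) implies x)) = N implies N = True
They differ because Strong Kleene logic and Ł3 treat N differently under implication.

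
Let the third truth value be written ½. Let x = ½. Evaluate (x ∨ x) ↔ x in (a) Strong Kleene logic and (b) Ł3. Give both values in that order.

½; true

In Strong Kleene logic: x ∨ x = ½ ∨ ½ = ½
(x ∨ x) ↔ x = ½ ↔ ½ = ½
In Ł3: x ∨ x = ½ ∨ ½ = ½
(x ∨ x) ↔ x = ½ ↔ ½ = true
They differ because Strong Kleene logic and Ł3 treat ½ differently under implication.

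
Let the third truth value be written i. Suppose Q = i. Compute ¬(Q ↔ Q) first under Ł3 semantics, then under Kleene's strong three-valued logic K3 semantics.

In Ł3: Q ↔ Q = i ↔ i = ⊤  [1 − |½−½|]
¬(Q ↔ Q) = ¬⊤ = ⊥
In Kleene's strong three-valued logic K3: Q ↔ Q = i ↔ i = i
¬(Q ↔ Q) = ¬i = i
They differ because Ł3 and Kleene's strong three-valued logic K3 treat i differently under implication.

⊥; i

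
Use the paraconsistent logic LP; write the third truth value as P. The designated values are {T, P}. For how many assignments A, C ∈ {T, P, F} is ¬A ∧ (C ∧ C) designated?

Designated under: (A=P, C=T); (A=P, C=P); (A=F, C=T); (A=F, C=P).

4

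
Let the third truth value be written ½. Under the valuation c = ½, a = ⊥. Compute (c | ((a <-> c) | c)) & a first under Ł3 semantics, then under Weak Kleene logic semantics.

⊥; ½

In Ł3: a <-> c = ⊥ <-> ½ = ½
(a <-> c) | c = ½ | ½ = ½
c | ((a <-> c) | c) = ½ | ½ = ½
(c | ((a <-> c) | c)) & a = ½ & ⊥ = ⊥
In Weak Kleene logic: a <-> c = ⊥ <-> ½ = ½
(a <-> c) | c = ½ | ½ = ½
c | ((a <-> c) | c) = ½ | ½ = ½
(c | ((a <-> c) | c)) & a = ½ & ⊥ = ½
They differ because Ł3 and Weak Kleene logic treat ½ differently under the binary connectives.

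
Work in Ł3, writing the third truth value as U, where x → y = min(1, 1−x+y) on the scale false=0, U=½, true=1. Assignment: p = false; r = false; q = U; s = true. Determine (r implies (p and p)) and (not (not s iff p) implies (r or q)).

true

p and p = false and false = false
r implies (p and p) = false implies false = true
not s = not true = false
not s iff p = false iff false = true
not (not s iff p) = not true = false
r or q = false or U = U
not (not s iff p) implies (r or q) = false implies U = true  [min(1, 1−0+½)]
(r implies (p and p)) and (not (not s iff p) implies (r or q)) = true and true = true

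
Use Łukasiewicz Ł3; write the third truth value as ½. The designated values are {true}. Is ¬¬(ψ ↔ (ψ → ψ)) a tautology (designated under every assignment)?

Countermodel: ψ=½ gives ½, which is not designated.

No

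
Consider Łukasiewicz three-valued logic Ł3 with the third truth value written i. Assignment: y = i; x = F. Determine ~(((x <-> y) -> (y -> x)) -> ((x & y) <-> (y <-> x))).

i

x <-> y = F <-> i = i
y -> x = i -> F = i
(x <-> y) -> (y -> x) = i -> i = T
x & y = F & i = F
y <-> x = i <-> F = i
(x & y) <-> (y <-> x) = F <-> i = i
((x <-> y) -> (y -> x)) -> ((x & y) <-> (y <-> x)) = T -> i = i
~(((x <-> y) -> (y -> x)) -> ((x & y) <-> (y <-> x))) = ~i = i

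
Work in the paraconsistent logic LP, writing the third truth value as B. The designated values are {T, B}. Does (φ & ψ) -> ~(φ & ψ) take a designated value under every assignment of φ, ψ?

Countermodel: φ=T, ψ=T gives F, which is not designated.

No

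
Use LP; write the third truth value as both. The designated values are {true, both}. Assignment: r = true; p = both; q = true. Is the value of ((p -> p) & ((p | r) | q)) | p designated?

p -> p = both -> both = both
p | r = both | true = true
(p | r) | q = true | true = true
(p -> p) & ((p | r) | q) = both & true = both
((p -> p) & ((p | r) | q)) | p = both | both = both
both ∈ {true, both}.

Yes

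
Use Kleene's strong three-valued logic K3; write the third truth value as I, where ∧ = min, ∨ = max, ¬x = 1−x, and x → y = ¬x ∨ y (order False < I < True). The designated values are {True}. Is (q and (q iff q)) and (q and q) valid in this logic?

No

Countermodel: q=I gives I, which is not designated.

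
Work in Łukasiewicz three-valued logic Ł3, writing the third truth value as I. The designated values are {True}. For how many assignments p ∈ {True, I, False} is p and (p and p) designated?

p=True: True ✓
p=I: I ·
p=False: False ·

1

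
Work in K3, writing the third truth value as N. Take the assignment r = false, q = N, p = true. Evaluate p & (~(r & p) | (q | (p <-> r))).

r & p = false & true = false
~(r & p) = ~false = true
p <-> r = true <-> false = false
q | (p <-> r) = N | false = N
~(r & p) | (q | (p <-> r)) = true | N = true
p & (~(r & p) | (q | (p <-> r))) = true & true = true

true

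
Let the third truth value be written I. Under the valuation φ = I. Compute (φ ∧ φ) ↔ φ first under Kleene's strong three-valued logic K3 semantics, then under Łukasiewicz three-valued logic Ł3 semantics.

In Kleene's strong three-valued logic K3: φ ∧ φ = I ∧ I = I
(φ ∧ φ) ↔ φ = I ↔ I = I
In Łukasiewicz three-valued logic Ł3: φ ∧ φ = I ∧ I = I
(φ ∧ φ) ↔ φ = I ↔ I = T  [1 − |½−½|]
They differ because Kleene's strong three-valued logic K3 and Łukasiewicz three-valued logic Ł3 treat I differently under implication.

I; T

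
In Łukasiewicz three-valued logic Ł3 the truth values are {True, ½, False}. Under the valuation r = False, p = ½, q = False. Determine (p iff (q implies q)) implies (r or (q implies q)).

q implies q = False implies False = True
p iff (q implies q) = ½ iff True = ½  [1 − |½−1|]
q implies q = False implies False = True
r or (q implies q) = False or True = True
(p iff (q implies q)) implies (r or (q implies q)) = ½ implies True = True

True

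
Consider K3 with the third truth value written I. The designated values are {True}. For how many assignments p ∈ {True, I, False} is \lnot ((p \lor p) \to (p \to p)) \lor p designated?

p=True: True ✓
p=I: I ·
p=False: False ·

1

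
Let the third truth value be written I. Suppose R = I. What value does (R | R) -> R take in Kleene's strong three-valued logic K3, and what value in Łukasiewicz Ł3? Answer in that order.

In Kleene's strong three-valued logic K3: R | R = I | I = I
(R | R) -> R = I -> I = I  [~I | I]
In Łukasiewicz Ł3: R | R = I | I = I
(R | R) -> R = I -> I = True  [min(1, 1−½+½)]
They differ because Kleene's strong three-valued logic K3 and Łukasiewicz Ł3 treat I differently under implication.

I; True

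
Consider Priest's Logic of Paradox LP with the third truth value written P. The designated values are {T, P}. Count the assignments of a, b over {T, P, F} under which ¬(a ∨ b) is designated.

4

Designated under: (a=P, b=P); (a=P, b=F); (a=F, b=P); (a=F, b=F).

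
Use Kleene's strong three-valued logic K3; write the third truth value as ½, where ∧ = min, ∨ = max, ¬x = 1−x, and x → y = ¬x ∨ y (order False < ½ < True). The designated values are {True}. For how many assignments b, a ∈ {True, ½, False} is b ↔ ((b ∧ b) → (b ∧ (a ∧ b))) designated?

Designated under: (b=True, a=True).

1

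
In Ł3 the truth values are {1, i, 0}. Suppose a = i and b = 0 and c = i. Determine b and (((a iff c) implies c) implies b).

a iff c = i iff i = 1  [1 − |½−½|]
(a iff c) implies c = 1 implies i = i
((a iff c) implies c) implies b = i implies 0 = i
b and (((a iff c) implies c) implies b) = 0 and i = 0

0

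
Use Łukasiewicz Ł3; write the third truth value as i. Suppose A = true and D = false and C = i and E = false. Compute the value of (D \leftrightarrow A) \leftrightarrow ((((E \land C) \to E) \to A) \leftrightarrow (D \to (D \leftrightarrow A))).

D \leftrightarrow A = false \leftrightarrow true = false
E \land C = false \land i = false
(E \land C) \to E = false \to false = true
((E \land C) \to E) \to A = true \to true = true
D \leftrightarrow A = false \leftrightarrow true = false
D \to (D \leftrightarrow A) = false \to false = true
(((E \land C) \to E) \to A) \leftrightarrow (D \to (D \leftrightarrow A)) = true \leftrightarrow true = true
(D \leftrightarrow A) \leftrightarrow ((((E \land C) \to E) \to A) \leftrightarrow (D \to (D \leftrightarrow A))) = false \leftrightarrow true = false

false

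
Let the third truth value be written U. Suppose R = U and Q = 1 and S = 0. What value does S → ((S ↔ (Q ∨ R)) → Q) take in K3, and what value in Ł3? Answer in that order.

In K3: Q ∨ R = 1 ∨ U = 1
S ↔ (Q ∨ R) = 0 ↔ 1 = 0
(S ↔ (Q ∨ R)) → Q = 0 → 1 = 1
S → ((S ↔ (Q ∨ R)) → Q) = 0 → 1 = 1
In Ł3: Q ∨ R = 1 ∨ U = 1
S ↔ (Q ∨ R) = 0 ↔ 1 = 0
(S ↔ (Q ∨ R)) → Q = 0 → 1 = 1
S → ((S ↔ (Q ∨ R)) → Q) = 0 → 1 = 1

1; 1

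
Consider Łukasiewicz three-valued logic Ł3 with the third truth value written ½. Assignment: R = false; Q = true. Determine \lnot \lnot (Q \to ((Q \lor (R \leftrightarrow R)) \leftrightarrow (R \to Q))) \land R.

R \leftrightarrow R = false \leftrightarrow false = true
Q \lor (R \leftrightarrow R) = true \lor true = true
R \to Q = false \to true = true
(Q \lor (R \leftrightarrow R)) \leftrightarrow (R \to Q) = true \leftrightarrow true = true
Q \to ((Q \lor (R \leftrightarrow R)) \leftrightarrow (R \to Q)) = true \to true = true
\lnot (Q \to ((Q \lor (R \leftrightarrow R)) \leftrightarrow (R \to Q))) = \lnot true = false
\lnot \lnot (Q \to ((Q \lor (R \leftrightarrow R)) \leftrightarrow (R \to Q))) = \lnot false = true
\lnot \lnot (Q \to ((Q \lor (R \leftrightarrow R)) \leftrightarrow (R \to Q))) \land R = true \land false = false

false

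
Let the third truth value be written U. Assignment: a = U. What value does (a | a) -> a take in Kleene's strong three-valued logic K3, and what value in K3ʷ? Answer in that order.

U; U

In Kleene's strong three-valued logic K3: a | a = U | U = U
(a | a) -> a = U -> U = U  [~U | U]
In K3ʷ: a | a = U | U = U
(a | a) -> a = U -> U = U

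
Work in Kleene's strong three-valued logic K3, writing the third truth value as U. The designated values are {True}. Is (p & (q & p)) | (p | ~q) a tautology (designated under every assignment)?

Countermodel: p=U, q=True gives U, which is not designated.

No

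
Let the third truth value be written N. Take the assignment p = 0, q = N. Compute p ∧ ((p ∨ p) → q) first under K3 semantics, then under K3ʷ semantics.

0; N

In K3: p ∨ p = 0 ∨ 0 = 0
(p ∨ p) → q = 0 → N = 1
p ∧ ((p ∨ p) → q) = 0 ∧ 1 = 0
In K3ʷ: p ∨ p = 0 ∨ 0 = 0
(p ∨ p) → q = 0 → N = N  [any arg is the third value ⇒ result is the third value]
p ∧ ((p ∨ p) → q) = 0 ∧ N = N
They differ because K3 and K3ʷ treat N differently under the binary connectives.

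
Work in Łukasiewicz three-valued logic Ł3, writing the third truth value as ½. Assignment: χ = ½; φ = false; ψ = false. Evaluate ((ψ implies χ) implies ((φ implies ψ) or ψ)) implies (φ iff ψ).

ψ implies χ = false implies ½ = true  [min(1, 1−0+½)]
φ implies ψ = false implies false = true
(φ implies ψ) or ψ = true or false = true
(ψ implies χ) implies ((φ implies ψ) or ψ) = true implies true = true
φ iff ψ = false iff false = true
((ψ implies χ) implies ((φ implies ψ) or ψ)) implies (φ iff ψ) = true implies true = true

true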